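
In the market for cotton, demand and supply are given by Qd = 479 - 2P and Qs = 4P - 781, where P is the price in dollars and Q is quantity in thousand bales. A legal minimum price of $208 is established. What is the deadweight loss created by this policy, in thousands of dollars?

0

Equilibrium: 479 - 2P = 4P - 781, so 1260 = 6P and P* = 210, Q* = 59.
Since 208 is below P* = 210, the floor does not bind and the free-market outcome prevails.
Since the control does not bind, no trades are prevented and deadweight loss is zero.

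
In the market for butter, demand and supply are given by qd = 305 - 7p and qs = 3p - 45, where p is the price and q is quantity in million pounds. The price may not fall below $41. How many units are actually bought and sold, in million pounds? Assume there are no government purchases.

Setting quantity demanded equal to quantity supplied, 305 - 7p = 3p - 45, gives p* = 35 and q* = 60.
Because the floor (41) lies above the market-clearing price, it is binding.
At p = 41: qd = 305 - 7·41 = 18 and qs = 3·41 - 45 = 78.
The quantity actually transacted is the short side, demand: 18.

18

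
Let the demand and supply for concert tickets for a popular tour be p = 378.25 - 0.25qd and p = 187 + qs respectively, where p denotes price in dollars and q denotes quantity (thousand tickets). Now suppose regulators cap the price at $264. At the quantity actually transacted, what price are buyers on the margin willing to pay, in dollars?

Rearranging demand gives qd = 1513 - 4p; rearranging supply gives qs = p - 187. Without the control the market clears where 1513 - 4p = p - 187, i.e. p* = 340 and q* = 153.
Because the ceiling (264) lies below the market-clearing price, it is binding.
At p = 264: qd = 1513 - 4·264 = 457 and qs = 264 - 187 = 77.
Only 77 units reach the market. On the demand curve, the marginal buyer's willingness to pay at q = 77 is (1513 - 77)/4 = 359.

359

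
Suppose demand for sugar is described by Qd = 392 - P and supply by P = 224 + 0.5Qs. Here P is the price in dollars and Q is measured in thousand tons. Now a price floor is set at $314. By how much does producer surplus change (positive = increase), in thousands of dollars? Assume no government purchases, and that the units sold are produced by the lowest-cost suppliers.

2363

Rearranging supply gives Qs = 2P - 448. In a free market, 392 - P = 2P - 448 gives the equilibrium P* = 280, Q* = 112.
The floor of 314 is above the equilibrium price 280, so it binds.
At P = 314: Qd = 392 - 314 = 78 and Qs = 2·314 - 448 = 180.
Producer surplus without the control is ½ · (280 - 224) · 112 = 3136.
With the floor, 78 units are sold at 314. The supply price at Q = 78 is 263, so PS = ½ · [(314 - 224) + (314 - 263)] · 78 = 5499.
Change in producer surplus = 5499 - 3136 = 2363.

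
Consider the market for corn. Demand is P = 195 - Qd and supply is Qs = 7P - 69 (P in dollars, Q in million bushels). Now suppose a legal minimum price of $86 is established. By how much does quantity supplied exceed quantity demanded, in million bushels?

424

Rearranging demand gives Qd = 195 - P. Equilibrium: 195 - P = 7P - 69, so 264 = 8P and P* = 33, Q* = 162.
Since 86 > 33, the floor is binding.
At P = 86: Qd = 195 - 86 = 109 and Qs = 7·86 - 69 = 533.
Surplus = Qs - Qd = 533 - 109 = 424.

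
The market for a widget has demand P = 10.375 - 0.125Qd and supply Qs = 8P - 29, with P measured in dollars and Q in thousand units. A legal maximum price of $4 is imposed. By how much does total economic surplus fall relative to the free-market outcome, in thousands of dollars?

72

Rearranging demand gives Qd = 83 - 8P. In a free market, 83 - 8P = 8P - 29 gives the equilibrium P* = 7, Q* = 27.
Because the ceiling (4) lies below the market-clearing price, it is binding.
At P = 4: Qd = 83 - 8·4 = 51 and Qs = 8·4 - 29 = 3.
Quantity traded falls to 3. At Q = 3 the demand price is (83 - 3)/8 = 10 and the supply price is (29 + 3)/8 = 4.
Deadweight loss = ½ · (10 - 4) · (27 - 3) = ½ · 6 · 24 = 72.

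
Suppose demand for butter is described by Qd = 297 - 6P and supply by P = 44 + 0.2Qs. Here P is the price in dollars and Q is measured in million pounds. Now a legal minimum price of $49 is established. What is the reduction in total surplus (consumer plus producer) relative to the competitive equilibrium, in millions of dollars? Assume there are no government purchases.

Rearranging supply gives Qs = 5P - 220. Equilibrium: 297 - 6P = 5P - 220, so 517 = 11P and P* = 47, Q* = 15.
Since 49 > 47, the floor is binding.
At P = 49: Qd = 297 - 6·49 = 3 and Qs = 5·49 - 220 = 25.
Quantity traded falls to 3. At Q = 3 the demand price is (297 - 3)/6 = 49 and the supply price is (220 + 3)/5 = 44.6.
Deadweight loss = ½ · (49 - 44.6) · (15 - 3) = ½ · 4.4 · 12 = 26.4.

26.4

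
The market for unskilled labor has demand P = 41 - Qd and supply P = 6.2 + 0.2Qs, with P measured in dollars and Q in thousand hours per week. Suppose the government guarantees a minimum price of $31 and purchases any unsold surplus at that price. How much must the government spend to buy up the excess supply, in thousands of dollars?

3534

Rearranging demand gives Qd = 41 - P; rearranging supply gives Qs = 5P - 31. Without the control the market clears where 41 - P = 5P - 31, i.e. P* = 12 and Q* = 29.
Since 31 > 12, the floor is binding.
At P = 31: Qd = 41 - 31 = 10 and Qs = 5·31 - 31 = 124.
Surplus = Qs - Qd = 114.
Government expenditure = surplus × support price = 114 × 31 = 3534.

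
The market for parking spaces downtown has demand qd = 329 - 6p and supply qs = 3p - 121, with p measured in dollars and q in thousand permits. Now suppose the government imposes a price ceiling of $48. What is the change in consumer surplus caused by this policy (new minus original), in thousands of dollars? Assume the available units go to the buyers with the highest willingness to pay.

Equilibrium: 329 - 6p = 3p - 121, so 450 = 9p and p* = 50, q* = 29.
Because the ceiling (48) lies below the market-clearing price, it is binding.
At p = 48: qd = 329 - 6·48 = 41 and qs = 3·48 - 121 = 23.
Consumer surplus without the control is ½ · (329/6 - 50) · 29 = 841/12.
With the ceiling, 23 units are sold at 48 (assume they go to the highest-value buyers). The demand price at q = 23 is 51, so CS = ½ · [(329/6 - 48) + (51 - 48)] · 23 = 1357/12.
Change in consumer surplus = 1357/12 - 841/12 = 43.

43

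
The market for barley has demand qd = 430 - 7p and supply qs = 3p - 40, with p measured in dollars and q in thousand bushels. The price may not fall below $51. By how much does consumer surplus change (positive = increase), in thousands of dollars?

-348

Without the control the market clears where 430 - 7p = 3p - 40, i.e. p* = 47 and q* = 101.
Because the floor (51) lies above the market-clearing price, it is binding.
At p = 51: qd = 430 - 7·51 = 73 and qs = 3·51 - 40 = 113.
Consumer surplus without the control is ½ · (430/7 - 47) · 101 = 10201/14.
With the floor, consumers buy 73 units at 51, so CS = ½ · (430/7 - 51) · 73 = 5329/14.
Change in consumer surplus = 5329/14 - 10201/14 = -348.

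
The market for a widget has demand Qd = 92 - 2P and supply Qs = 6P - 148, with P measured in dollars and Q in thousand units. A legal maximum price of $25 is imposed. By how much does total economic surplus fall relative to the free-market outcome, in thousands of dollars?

In a free market, 92 - 2P = 6P - 148 gives the equilibrium P* = 30, Q* = 32.
The ceiling of 25 is below the equilibrium price 30, so it binds.
At P = 25: Qd = 92 - 2·25 = 42 and Qs = 6·25 - 148 = 2.
Quantity traded falls to 2. At Q = 2 the demand price is (92 - 2)/2 = 45 and the supply price is (148 + 2)/6 = 25.
Deadweight loss = ½ · (45 - 25) · (32 - 2) = ½ · 20 · 30 = 300.

300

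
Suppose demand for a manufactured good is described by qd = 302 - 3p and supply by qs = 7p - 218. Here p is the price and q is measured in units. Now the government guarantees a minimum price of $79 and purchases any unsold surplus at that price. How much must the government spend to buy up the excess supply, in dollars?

21330

Equilibrium: 302 - 3p = 7p - 218, so 520 = 10p and p* = 52, q* = 146.
The floor of 79 is above the equilibrium price 52, so it binds.
At p = 79: qd = 302 - 3·79 = 65 and qs = 7·79 - 218 = 335.
Surplus = qs - qd = 270.
Government expenditure = surplus × support price = 270 × 79 = 21330.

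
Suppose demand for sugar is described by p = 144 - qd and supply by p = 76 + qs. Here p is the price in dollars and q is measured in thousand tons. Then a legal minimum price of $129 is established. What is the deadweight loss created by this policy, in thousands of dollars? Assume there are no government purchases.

361

Rearranging demand gives qd = 144 - p; rearranging supply gives qs = p - 76. In a free market, 144 - p = p - 76 gives the equilibrium p* = 110, q* = 34.
The floor of 129 is above the equilibrium price 110, so it binds.
At p = 129: qd = 144 - 129 = 15 and qs = 129 - 76 = 53.
Quantity traded falls to 15. At q = 15 the demand price is 144 - 15 = 129 and the supply price is 76 + 15 = 91.
Deadweight loss = ½ · (129 - 91) · (34 - 15) = ½ · 38 · 19 = 361.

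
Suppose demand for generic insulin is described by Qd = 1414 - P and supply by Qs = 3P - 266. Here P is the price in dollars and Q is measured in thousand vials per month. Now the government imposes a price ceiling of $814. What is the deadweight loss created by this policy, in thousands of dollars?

Setting quantity demanded equal to quantity supplied, 1414 - P = 3P - 266, gives P* = 420 and Q* = 994.
Since 814 is above P* = 420, the ceiling does not bind and the free-market outcome prevails.
Since the control does not bind, no trades are prevented and deadweight loss is zero.

0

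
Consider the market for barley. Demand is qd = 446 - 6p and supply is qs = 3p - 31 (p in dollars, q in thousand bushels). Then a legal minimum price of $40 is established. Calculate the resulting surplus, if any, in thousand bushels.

0

Setting quantity demanded equal to quantity supplied, 446 - 6p = 3p - 31, gives p* = 53 and q* = 128.
The floor of 40 is below the equilibrium price 53, so it is not binding; the market clears at p* = 53, q* = 128.
Since the control does not bind, there is no surplus.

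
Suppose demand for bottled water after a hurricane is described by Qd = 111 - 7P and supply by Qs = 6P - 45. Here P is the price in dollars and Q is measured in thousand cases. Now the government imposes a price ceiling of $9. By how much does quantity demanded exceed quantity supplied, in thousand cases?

39

Setting quantity demanded equal to quantity supplied, 111 - 7P = 6P - 45, gives P* = 12 and Q* = 27.
Because the ceiling (9) lies below the market-clearing price, it is binding.
At P = 9: Qd = 111 - 7·9 = 48 and Qs = 6·9 - 45 = 9.
Shortage = Qd - Qs = 48 - 9 = 39.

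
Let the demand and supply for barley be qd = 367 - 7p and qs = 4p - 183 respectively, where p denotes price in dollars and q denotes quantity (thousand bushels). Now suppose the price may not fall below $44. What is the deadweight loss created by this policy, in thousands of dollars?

Without the control the market clears where 367 - 7p = 4p - 183, i.e. p* = 50 and q* = 17.
The floor of 44 is below the equilibrium price 50, so it is not binding; the market clears at p* = 50, q* = 17.
Since the control does not bind, no trades are prevented and deadweight loss is zero.

0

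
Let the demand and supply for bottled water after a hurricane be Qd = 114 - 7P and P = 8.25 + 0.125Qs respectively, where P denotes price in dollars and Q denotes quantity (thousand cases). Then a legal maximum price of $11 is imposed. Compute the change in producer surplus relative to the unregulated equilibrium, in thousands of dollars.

-26

Rearranging supply gives Qs = 8P - 66. In a free market, 114 - 7P = 8P - 66 gives the equilibrium P* = 12, Q* = 30.
Because the ceiling (11) lies below the market-clearing price, it is binding.
At P = 11: Qd = 114 - 7·11 = 37 and Qs = 8·11 - 66 = 22.
Producer surplus without the control is ½ · (12 - 8.25) · 30 = 56.25.
With the ceiling, producers sell 22 units at 11, so PS = ½ · (11 - 8.25) · 22 = 30.25.
Change in producer surplus = 30.25 - 56.25 = -26.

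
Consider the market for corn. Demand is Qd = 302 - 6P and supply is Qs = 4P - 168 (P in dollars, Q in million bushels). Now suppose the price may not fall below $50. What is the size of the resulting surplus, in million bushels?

30

In a free market, 302 - 6P = 4P - 168 gives the equilibrium P* = 47, Q* = 20.
Since 50 > 47, the floor is binding.
At P = 50: Qd = 302 - 6·50 = 2 and Qs = 4·50 - 168 = 32.
Surplus = Qs - Qd = 32 - 2 = 30.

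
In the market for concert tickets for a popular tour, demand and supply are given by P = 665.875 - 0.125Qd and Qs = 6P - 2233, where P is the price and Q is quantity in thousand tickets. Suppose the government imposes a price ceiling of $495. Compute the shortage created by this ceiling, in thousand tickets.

630

Rearranging demand gives Qd = 5327 - 8P. Equilibrium: 5327 - 8P = 6P - 2233, so 7560 = 14P and P* = 540, Q* = 1007.
Because the ceiling (495) lies below the market-clearing price, it is binding.
At P = 495: Qd = 5327 - 8·495 = 1367 and Qs = 6·495 - 2233 = 737.
Shortage = Qd - Qs = 1367 - 737 = 630.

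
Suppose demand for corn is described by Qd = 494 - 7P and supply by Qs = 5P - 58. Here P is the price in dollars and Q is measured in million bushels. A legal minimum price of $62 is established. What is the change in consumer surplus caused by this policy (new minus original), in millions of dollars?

Equilibrium: 494 - 7P = 5P - 58, so 552 = 12P and P* = 46, Q* = 172.
Since 62 > 46, the floor is binding.
At P = 62: Qd = 494 - 7·62 = 60 and Qs = 5·62 - 58 = 252.
Consumer surplus without the control is ½ · (494/7 - 46) · 172 = 14792/7.
With the floor, consumers buy 60 units at 62, so CS = ½ · (494/7 - 62) · 60 = 1800/7.
Change in consumer surplus = 1800/7 - 14792/7 = -1856.

-1856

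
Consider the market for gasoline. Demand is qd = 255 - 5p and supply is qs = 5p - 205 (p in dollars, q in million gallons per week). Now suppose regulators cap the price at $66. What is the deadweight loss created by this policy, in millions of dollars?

0

Without the control the market clears where 255 - 5p = 5p - 205, i.e. p* = 46 and q* = 25.
The ceiling of 66 is above the equilibrium price 46, so it is not binding; the market clears at p* = 46, q* = 25.
Since the control does not bind, no trades are prevented and deadweight loss is zero.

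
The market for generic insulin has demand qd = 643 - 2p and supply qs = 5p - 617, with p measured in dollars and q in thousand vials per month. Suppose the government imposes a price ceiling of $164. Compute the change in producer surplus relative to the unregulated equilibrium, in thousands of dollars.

-3888

In a free market, 643 - 2p = 5p - 617 gives the equilibrium p* = 180, q* = 283.
Because the ceiling (164) lies below the market-clearing price, it is binding.
At p = 164: qd = 643 - 2·164 = 315 and qs = 5·164 - 617 = 203.
Producer surplus without the control is ½ · (180 - 123.4) · 283 = 8008.9.
With the ceiling, producers sell 203 units at 164, so PS = ½ · (164 - 123.4) · 203 = 4120.9.
Change in producer surplus = 4120.9 - 8008.9 = -3888.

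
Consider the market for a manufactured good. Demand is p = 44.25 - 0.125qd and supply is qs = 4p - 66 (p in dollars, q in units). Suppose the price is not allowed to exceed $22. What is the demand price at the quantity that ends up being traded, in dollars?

41.5

Rearranging demand gives qd = 354 - 8p. Without the control the market clears where 354 - 8p = 4p - 66, i.e. p* = 35 and q* = 74.
Because the ceiling (22) lies below the market-clearing price, it is binding.
At p = 22: qd = 354 - 8·22 = 178 and qs = 4·22 - 66 = 22.
Only 22 units reach the market. On the demand curve, the marginal buyer's willingness to pay at q = 22 is (354 - 22)/8 = 41.5.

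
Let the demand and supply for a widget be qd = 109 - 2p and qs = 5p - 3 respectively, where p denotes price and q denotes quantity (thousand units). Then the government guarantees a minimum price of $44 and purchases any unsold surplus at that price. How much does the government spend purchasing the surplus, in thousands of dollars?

Without the control the market clears where 109 - 2p = 5p - 3, i.e. p* = 16 and q* = 77.
The floor of 44 is above the equilibrium price 16, so it binds.
At p = 44: qd = 109 - 2·44 = 21 and qs = 5·44 - 3 = 217.
Surplus = qs - qd = 196.
Government expenditure = surplus × support price = 196 × 44 = 8624.

8624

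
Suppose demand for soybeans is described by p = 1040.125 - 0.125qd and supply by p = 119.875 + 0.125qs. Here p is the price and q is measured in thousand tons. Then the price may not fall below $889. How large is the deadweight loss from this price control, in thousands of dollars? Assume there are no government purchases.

763848

Rearranging demand gives qd = 8321 - 8p; rearranging supply gives qs = 8p - 959. Setting quantity demanded equal to quantity supplied, 8321 - 8p = 8p - 959, gives p* = 580 and q* = 3681.
Since 889 > 580, the floor is binding.
At p = 889: qd = 8321 - 8·889 = 1209 and qs = 8·889 - 959 = 6153.
Quantity traded falls to 1209. At q = 1209 the demand price is (8321 - 1209)/8 = 889 and the supply price is (959 + 1209)/8 = 271.
Deadweight loss = ½ · (889 - 271) · (3681 - 1209) = ½ · 618 · 2472 = 763848.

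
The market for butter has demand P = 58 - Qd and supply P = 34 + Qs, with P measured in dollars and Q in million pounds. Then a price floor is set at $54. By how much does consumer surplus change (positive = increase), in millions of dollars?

-64

Rearranging demand gives Qd = 58 - P; rearranging supply gives Qs = P - 34. Without the control the market clears where 58 - P = P - 34, i.e. P* = 46 and Q* = 12.
Since 54 > 46, the floor is binding.
At P = 54: Qd = 58 - 54 = 4 and Qs = 54 - 34 = 20.
Consumer surplus without the control is ½ · (58 - 46) · 12 = 72.
With the floor, consumers buy 4 units at 54, so CS = ½ · (58 - 54) · 4 = 8.
Change in consumer surplus = 8 - 72 = -64.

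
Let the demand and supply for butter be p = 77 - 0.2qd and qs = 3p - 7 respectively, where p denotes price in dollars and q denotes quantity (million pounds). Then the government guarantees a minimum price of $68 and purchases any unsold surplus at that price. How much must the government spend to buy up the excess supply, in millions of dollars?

10336

Rearranging demand gives qd = 385 - 5p. In a free market, 385 - 5p = 3p - 7 gives the equilibrium p* = 49, q* = 140.
The floor of 68 is above the equilibrium price 49, so it binds.
At p = 68: qd = 385 - 5·68 = 45 and qs = 3·68 - 7 = 197.
Surplus = qs - qd = 152.
Government expenditure = surplus × support price = 152 × 68 = 10336.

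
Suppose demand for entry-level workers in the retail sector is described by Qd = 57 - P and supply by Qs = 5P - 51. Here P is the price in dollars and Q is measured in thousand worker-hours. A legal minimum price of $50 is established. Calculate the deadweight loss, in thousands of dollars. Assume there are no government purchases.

614.4

Without the control the market clears where 57 - P = 5P - 51, i.e. P* = 18 and Q* = 39.
Since 50 > 18, the floor is binding.
At P = 50: Qd = 57 - 50 = 7 and Qs = 5·50 - 51 = 199.
Quantity traded falls to 7. At Q = 7 the demand price is 57 - 7 = 50 and the supply price is (51 + 7)/5 = 11.6.
Deadweight loss = ½ · (50 - 11.6) · (39 - 7) = ½ · 38.4 · 32 = 614.4.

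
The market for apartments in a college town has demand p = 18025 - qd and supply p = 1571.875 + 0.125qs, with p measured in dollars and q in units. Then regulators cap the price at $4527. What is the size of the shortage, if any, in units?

0

Rearranging demand gives qd = 18025 - p; rearranging supply gives qs = 8p - 12575. In a free market, 18025 - p = 8p - 12575 gives the equilibrium p* = 3400, q* = 14625.
The ceiling of 4527 is above the equilibrium price 3400, so it is not binding; the market clears at p* = 3400, q* = 14625.
Since the control does not bind, there is no shortage.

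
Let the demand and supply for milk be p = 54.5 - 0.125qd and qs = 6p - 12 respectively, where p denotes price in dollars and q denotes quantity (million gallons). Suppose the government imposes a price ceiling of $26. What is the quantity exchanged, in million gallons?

Rearranging demand gives qd = 436 - 8p. In a free market, 436 - 8p = 6p - 12 gives the equilibrium p* = 32, q* = 180.
Since 26 < 32, the ceiling is binding.
At p = 26: qd = 436 - 8·26 = 228 and qs = 6·26 - 12 = 144.
The quantity actually transacted is the short side, supply: 144.

144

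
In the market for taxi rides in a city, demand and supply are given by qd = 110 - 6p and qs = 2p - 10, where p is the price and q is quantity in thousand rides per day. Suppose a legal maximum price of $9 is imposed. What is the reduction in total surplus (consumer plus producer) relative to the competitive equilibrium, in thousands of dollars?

Setting quantity demanded equal to quantity supplied, 110 - 6p = 2p - 10, gives p* = 15 and q* = 20.
Since 9 < 15, the ceiling is binding.
At p = 9: qd = 110 - 6·9 = 56 and qs = 2·9 - 10 = 8.
Quantity traded falls to 8. At q = 8 the demand price is (110 - 8)/6 = 17 and the supply price is (10 + 8)/2 = 9.
Deadweight loss = ½ · (17 - 9) · (20 - 8) = ½ · 8 · 12 = 48.

48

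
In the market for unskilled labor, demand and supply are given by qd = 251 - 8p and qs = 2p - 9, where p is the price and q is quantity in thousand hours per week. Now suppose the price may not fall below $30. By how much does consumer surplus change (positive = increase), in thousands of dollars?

Without the control the market clears where 251 - 8p = 2p - 9, i.e. p* = 26 and q* = 43.
The floor of 30 is above the equilibrium price 26, so it binds.
At p = 30: qd = 251 - 8·30 = 11 and qs = 2·30 - 9 = 51.
Consumer surplus without the control is ½ · (31.375 - 26) · 43 = 115.5625.
With the floor, consumers buy 11 units at 30, so CS = ½ · (31.375 - 30) · 11 = 7.5625.
Change in consumer surplus = 7.5625 - 115.5625 = -108.

-108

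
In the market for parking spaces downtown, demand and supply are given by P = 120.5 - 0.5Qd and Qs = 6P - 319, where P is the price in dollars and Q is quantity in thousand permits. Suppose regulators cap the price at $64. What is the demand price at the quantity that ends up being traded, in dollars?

Rearranging demand gives Qd = 241 - 2P. Equilibrium: 241 - 2P = 6P - 319, so 560 = 8P and P* = 70, Q* = 101.
The ceiling of 64 is below the equilibrium price 70, so it binds.
At P = 64: Qd = 241 - 2·64 = 113 and Qs = 6·64 - 319 = 65.
Only 65 units reach the market. On the demand curve, the marginal buyer's willingness to pay at Q = 65 is (241 - 65)/2 = 88.

88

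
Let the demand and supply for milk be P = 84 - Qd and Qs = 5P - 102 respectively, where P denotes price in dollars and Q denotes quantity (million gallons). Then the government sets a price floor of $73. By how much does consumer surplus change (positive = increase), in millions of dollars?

-1344

Rearranging demand gives Qd = 84 - P. Equilibrium: 84 - P = 5P - 102, so 186 = 6P and P* = 31, Q* = 53.
The floor of 73 is above the equilibrium price 31, so it binds.
At P = 73: Qd = 84 - 73 = 11 and Qs = 5·73 - 102 = 263.
Consumer surplus without the control is ½ · (84 - 31) · 53 = 1404.5.
With the floor, consumers buy 11 units at 73, so CS = ½ · (84 - 73) · 11 = 60.5.
Change in consumer surplus = 60.5 - 1404.5 = -1344.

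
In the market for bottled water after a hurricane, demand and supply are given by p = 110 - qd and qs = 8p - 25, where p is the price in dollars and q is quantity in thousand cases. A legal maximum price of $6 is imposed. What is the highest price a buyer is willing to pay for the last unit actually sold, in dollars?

Rearranging demand gives qd = 110 - p. In a free market, 110 - p = 8p - 25 gives the equilibrium p* = 15, q* = 95.
Because the ceiling (6) lies below the market-clearing price, it is binding.
At p = 6: qd = 110 - 6 = 104 and qs = 8·6 - 25 = 23.
Only 23 units reach the market. On the demand curve, the marginal buyer's willingness to pay at q = 23 is (110 - 23) = 87.

87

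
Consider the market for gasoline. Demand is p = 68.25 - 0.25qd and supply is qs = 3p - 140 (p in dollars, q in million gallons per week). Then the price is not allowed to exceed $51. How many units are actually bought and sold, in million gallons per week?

13

Rearranging demand gives qd = 273 - 4p. Equilibrium: 273 - 4p = 3p - 140, so 413 = 7p and p* = 59, q* = 37.
Because the ceiling (51) lies below the market-clearing price, it is binding.
At p = 51: qd = 273 - 4·51 = 69 and qs = 3·51 - 140 = 13.
The quantity actually transacted is the short side, supply: 13.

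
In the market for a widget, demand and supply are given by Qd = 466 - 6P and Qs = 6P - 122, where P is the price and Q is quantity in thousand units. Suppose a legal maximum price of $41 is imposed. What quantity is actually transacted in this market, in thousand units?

124

Without the control the market clears where 466 - 6P = 6P - 122, i.e. P* = 49 and Q* = 172.
The ceiling of 41 is below the equilibrium price 49, so it binds.
At P = 41: Qd = 466 - 6·41 = 220 and Qs = 6·41 - 122 = 124.
The quantity actually transacted is the short side, supply: 124.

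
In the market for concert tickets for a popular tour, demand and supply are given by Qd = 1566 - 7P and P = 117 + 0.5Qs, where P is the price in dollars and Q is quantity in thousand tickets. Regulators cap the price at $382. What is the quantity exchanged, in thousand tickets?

166

Rearranging supply gives Qs = 2P - 234. In a free market, 1566 - 7P = 2P - 234 gives the equilibrium P* = 200, Q* = 166.
Since 382 is above P* = 200, the ceiling does not bind and the free-market outcome prevails.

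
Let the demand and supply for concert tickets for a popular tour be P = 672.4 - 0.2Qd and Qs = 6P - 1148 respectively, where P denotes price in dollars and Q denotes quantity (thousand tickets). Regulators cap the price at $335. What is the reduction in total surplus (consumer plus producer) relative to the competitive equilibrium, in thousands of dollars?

Rearranging demand gives Qd = 3362 - 5P. In a free market, 3362 - 5P = 6P - 1148 gives the equilibrium P* = 410, Q* = 1312.
Since 335 < 410, the ceiling is binding.
At P = 335: Qd = 3362 - 5·335 = 1687 and Qs = 6·335 - 1148 = 862.
Quantity traded falls to 862. At Q = 862 the demand price is (3362 - 862)/5 = 500 and the supply price is (1148 + 862)/6 = 335.
Deadweight loss = ½ · (500 - 335) · (1312 - 862) = ½ · 165 · 450 = 37125.

37125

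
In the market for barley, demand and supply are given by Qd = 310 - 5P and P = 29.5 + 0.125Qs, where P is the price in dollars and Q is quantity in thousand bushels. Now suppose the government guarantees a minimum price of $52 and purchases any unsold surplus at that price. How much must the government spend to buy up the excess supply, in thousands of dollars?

Rearranging supply gives Qs = 8P - 236. In a free market, 310 - 5P = 8P - 236 gives the equilibrium P* = 42, Q* = 100.
The floor of 52 is above the equilibrium price 42, so it binds.
At P = 52: Qd = 310 - 5·52 = 50 and Qs = 8·52 - 236 = 180.
Surplus = Qs - Qd = 130.
Government expenditure = surplus × support price = 130 × 52 = 6760.

6760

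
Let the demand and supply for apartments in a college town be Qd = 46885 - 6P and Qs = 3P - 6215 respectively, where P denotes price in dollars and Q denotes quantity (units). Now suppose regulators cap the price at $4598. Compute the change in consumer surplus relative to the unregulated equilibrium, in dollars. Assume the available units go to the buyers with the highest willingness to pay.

Setting quantity demanded equal to quantity supplied, 46885 - 6P = 3P - 6215, gives P* = 5900 and Q* = 11485.
Since 4598 < 5900, the ceiling is binding.
At P = 4598: Qd = 46885 - 6·4598 = 19297 and Qs = 3·4598 - 6215 = 7579.
Consumer surplus without the control is ½ · (46885/6 - 5900) · 11485 = 131905225/12.
With the ceiling, 7579 units are sold at 4598 (assume they go to the highest-value buyers). The demand price at Q = 7579 is 6551, so CS = ½ · [(46885/6 - 4598) + (6551 - 4598)] · 7579 = 235062685/12.
Change in consumer surplus = 235062685/12 - 131905225/12 = 8596455.

8596455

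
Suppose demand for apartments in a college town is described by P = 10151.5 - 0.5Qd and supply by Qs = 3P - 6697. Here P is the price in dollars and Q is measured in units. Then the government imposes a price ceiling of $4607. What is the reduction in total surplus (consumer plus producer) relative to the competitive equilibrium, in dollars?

2358183.75

Rearranging demand gives Qd = 20303 - 2P. Without the control the market clears where 20303 - 2P = 3P - 6697, i.e. P* = 5400 and Q* = 9503.
Because the ceiling (4607) lies below the market-clearing price, it is binding.
At P = 4607: Qd = 20303 - 2·4607 = 11089 and Qs = 3·4607 - 6697 = 7124.
Quantity traded falls to 7124. At Q = 7124 the demand price is (20303 - 7124)/2 = 6589.5 and the supply price is (6697 + 7124)/3 = 4607.
Deadweight loss = ½ · (6589.5 - 4607) · (9503 - 7124) = ½ · 1982.5 · 2379 = 2358183.75.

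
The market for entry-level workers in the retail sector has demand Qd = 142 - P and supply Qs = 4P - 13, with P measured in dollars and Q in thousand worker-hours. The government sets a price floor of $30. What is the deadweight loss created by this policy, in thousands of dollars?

0

In a free market, 142 - P = 4P - 13 gives the equilibrium P* = 31, Q* = 111.
Since 30 is below P* = 31, the floor does not bind and the free-market outcome prevails.
Since the control does not bind, no trades are prevented and deadweight loss is zero.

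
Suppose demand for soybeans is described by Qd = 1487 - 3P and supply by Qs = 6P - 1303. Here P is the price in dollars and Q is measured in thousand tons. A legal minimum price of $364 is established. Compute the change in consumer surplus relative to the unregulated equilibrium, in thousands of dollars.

-25704

Equilibrium: 1487 - 3P = 6P - 1303, so 2790 = 9P and P* = 310, Q* = 557.
Because the floor (364) lies above the market-clearing price, it is binding.
At P = 364: Qd = 1487 - 3·364 = 395 and Qs = 6·364 - 1303 = 881.
Consumer surplus without the control is ½ · (1487/3 - 310) · 557 = 310249/6.
With the floor, consumers buy 395 units at 364, so CS = ½ · (1487/3 - 364) · 395 = 156025/6.
Change in consumer surplus = 156025/6 - 310249/6 = -25704.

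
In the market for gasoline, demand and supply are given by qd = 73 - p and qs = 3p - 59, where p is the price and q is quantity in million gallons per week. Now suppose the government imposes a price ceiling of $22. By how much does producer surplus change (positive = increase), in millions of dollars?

Equilibrium: 73 - p = 3p - 59, so 132 = 4p and p* = 33, q* = 40.
The ceiling of 22 is below the equilibrium price 33, so it binds.
At p = 22: qd = 73 - 22 = 51 and qs = 3·22 - 59 = 7.
Producer surplus without the control is ½ · (33 - 59/3) · 40 = 800/3.
With the ceiling, producers sell 7 units at 22, so PS = ½ · (22 - 59/3) · 7 = 49/6.
Change in producer surplus = 49/6 - 800/3 = -258.5.

-258.5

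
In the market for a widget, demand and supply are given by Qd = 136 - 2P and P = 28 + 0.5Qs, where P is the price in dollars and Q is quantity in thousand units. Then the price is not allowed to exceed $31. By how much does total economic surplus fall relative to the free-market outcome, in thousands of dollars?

578

Rearranging supply gives Qs = 2P - 56. In a free market, 136 - 2P = 2P - 56 gives the equilibrium P* = 48, Q* = 40.
Since 31 < 48, the ceiling is binding.
At P = 31: Qd = 136 - 2·31 = 74 and Qs = 2·31 - 56 = 6.
Quantity traded falls to 6. At Q = 6 the demand price is (136 - 6)/2 = 65 and the supply price is (56 + 6)/2 = 31.
Deadweight loss = ½ · (65 - 31) · (40 - 6) = ½ · 34 · 34 = 578.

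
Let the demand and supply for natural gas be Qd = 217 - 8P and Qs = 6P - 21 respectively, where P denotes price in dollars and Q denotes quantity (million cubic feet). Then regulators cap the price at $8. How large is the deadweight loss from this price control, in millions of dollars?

425.25

Equilibrium: 217 - 8P = 6P - 21, so 238 = 14P and P* = 17, Q* = 81.
Because the ceiling (8) lies below the market-clearing price, it is binding.
At P = 8: Qd = 217 - 8·8 = 153 and Qs = 6·8 - 21 = 27.
Quantity traded falls to 27. At Q = 27 the demand price is (217 - 27)/8 = 23.75 and the supply price is (21 + 27)/6 = 8.
Deadweight loss = ½ · (23.75 - 8) · (81 - 27) = ½ · 15.75 · 54 = 425.25.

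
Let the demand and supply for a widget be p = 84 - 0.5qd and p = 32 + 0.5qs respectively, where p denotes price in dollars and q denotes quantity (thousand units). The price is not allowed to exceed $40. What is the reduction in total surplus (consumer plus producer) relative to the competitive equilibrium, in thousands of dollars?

648

Rearranging demand gives qd = 168 - 2p; rearranging supply gives qs = 2p - 64. Equilibrium: 168 - 2p = 2p - 64, so 232 = 4p and p* = 58, q* = 52.
Because the ceiling (40) lies below the market-clearing price, it is binding.
At p = 40: qd = 168 - 2·40 = 88 and qs = 2·40 - 64 = 16.
Quantity traded falls to 16. At q = 16 the demand price is (168 - 16)/2 = 76 and the supply price is (64 + 16)/2 = 40.
Deadweight loss = ½ · (76 - 40) · (52 - 16) = ½ · 36 · 36 = 648.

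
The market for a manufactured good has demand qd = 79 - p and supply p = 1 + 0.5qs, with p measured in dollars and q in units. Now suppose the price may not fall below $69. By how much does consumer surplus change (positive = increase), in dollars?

-1302

Rearranging supply gives qs = 2p - 2. Without the control the market clears where 79 - p = 2p - 2, i.e. p* = 27 and q* = 52.
Since 69 > 27, the floor is binding.
At p = 69: qd = 79 - 69 = 10 and qs = 2·69 - 2 = 136.
Consumer surplus without the control is ½ · (79 - 27) · 52 = 1352.
With the floor, consumers buy 10 units at 69, so CS = ½ · (79 - 69) · 10 = 50.
Change in consumer surplus = 50 - 1352 = -1302.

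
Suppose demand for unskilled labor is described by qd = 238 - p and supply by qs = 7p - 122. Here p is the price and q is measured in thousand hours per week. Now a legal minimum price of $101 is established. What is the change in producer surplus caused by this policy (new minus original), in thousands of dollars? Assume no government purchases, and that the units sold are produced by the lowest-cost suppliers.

7448

Equilibrium: 238 - p = 7p - 122, so 360 = 8p and p* = 45, q* = 193.
Since 101 > 45, the floor is binding.
At p = 101: qd = 238 - 101 = 137 and qs = 7·101 - 122 = 585.
Producer surplus without the control is ½ · (45 - 122/7) · 193 = 37249/14.
With the floor, 137 units are sold at 101. The supply price at q = 137 is 37, so PS = ½ · [(101 - 122/7) + (101 - 37)] · 137 = 141521/14.
Change in producer surplus = 141521/14 - 37249/14 = 7448.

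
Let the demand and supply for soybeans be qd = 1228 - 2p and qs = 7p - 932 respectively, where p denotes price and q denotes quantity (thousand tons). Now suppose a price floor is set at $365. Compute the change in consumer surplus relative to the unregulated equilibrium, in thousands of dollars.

-77875

Equilibrium: 1228 - 2p = 7p - 932, so 2160 = 9p and p* = 240, q* = 748.
The floor of 365 is above the equilibrium price 240, so it binds.
At p = 365: qd = 1228 - 2·365 = 498 and qs = 7·365 - 932 = 1623.
Consumer surplus without the control is ½ · (614 - 240) · 748 = 139876.
With the floor, consumers buy 498 units at 365, so CS = ½ · (614 - 365) · 498 = 62001.
Change in consumer surplus = 62001 - 139876 = -77875.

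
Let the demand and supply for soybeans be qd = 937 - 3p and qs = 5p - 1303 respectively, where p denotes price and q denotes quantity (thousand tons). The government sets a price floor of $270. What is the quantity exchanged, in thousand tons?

97

Equilibrium: 937 - 3p = 5p - 1303, so 2240 = 8p and p* = 280, q* = 97.
Since 270 is below p* = 280, the floor does not bind and the free-market outcome prevails.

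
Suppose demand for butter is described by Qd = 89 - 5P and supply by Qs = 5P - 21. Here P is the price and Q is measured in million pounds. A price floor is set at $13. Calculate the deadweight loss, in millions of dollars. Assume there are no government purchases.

20

In a free market, 89 - 5P = 5P - 21 gives the equilibrium P* = 11, Q* = 34.
The floor of 13 is above the equilibrium price 11, so it binds.
At P = 13: Qd = 89 - 5·13 = 24 and Qs = 5·13 - 21 = 44.
Quantity traded falls to 24. At Q = 24 the demand price is (89 - 24)/5 = 13 and the supply price is (21 + 24)/5 = 9.
Deadweight loss = ½ · (13 - 9) · (34 - 24) = ½ · 4 · 10 = 20.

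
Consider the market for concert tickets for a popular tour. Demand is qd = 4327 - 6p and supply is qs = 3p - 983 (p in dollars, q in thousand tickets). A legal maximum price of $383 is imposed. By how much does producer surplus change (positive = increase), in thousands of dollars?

-98635.5

Without the control the market clears where 4327 - 6p = 3p - 983, i.e. p* = 590 and q* = 787.
Because the ceiling (383) lies below the market-clearing price, it is binding.
At p = 383: qd = 4327 - 6·383 = 2029 and qs = 3·383 - 983 = 166.
Producer surplus without the control is ½ · (590 - 983/3) · 787 = 619369/6.
With the ceiling, producers sell 166 units at 383, so PS = ½ · (383 - 983/3) · 166 = 13778/3.
Change in producer surplus = 13778/3 - 619369/6 = -98635.5.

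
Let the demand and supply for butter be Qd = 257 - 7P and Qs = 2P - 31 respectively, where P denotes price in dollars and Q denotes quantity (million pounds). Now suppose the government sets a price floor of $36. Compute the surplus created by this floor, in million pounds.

36

Without the control the market clears where 257 - 7P = 2P - 31, i.e. P* = 32 and Q* = 33.
Because the floor (36) lies above the market-clearing price, it is binding.
At P = 36: Qd = 257 - 7·36 = 5 and Qs = 2·36 - 31 = 41.
Surplus = Qs - Qd = 41 - 5 = 36.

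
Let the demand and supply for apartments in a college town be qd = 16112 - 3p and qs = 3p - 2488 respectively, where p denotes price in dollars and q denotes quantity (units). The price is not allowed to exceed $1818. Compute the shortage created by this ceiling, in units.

Setting quantity demanded equal to quantity supplied, 16112 - 3p = 3p - 2488, gives p* = 3100 and q* = 6812.
Since 1818 < 3100, the ceiling is binding.
At p = 1818: qd = 16112 - 3·1818 = 10658 and qs = 3·1818 - 2488 = 2966.
Shortage = qd - qs = 10658 - 2966 = 7692.

7692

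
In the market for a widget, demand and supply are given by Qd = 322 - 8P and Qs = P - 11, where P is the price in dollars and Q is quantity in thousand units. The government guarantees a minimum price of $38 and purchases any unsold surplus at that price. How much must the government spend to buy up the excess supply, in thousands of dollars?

342

In a free market, 322 - 8P = P - 11 gives the equilibrium P* = 37, Q* = 26.
The floor of 38 is above the equilibrium price 37, so it binds.
At P = 38: Qd = 322 - 8·38 = 18 and Qs = 38 - 11 = 27.
Surplus = Qs - Qd = 9.
Government expenditure = surplus × support price = 9 × 38 = 342.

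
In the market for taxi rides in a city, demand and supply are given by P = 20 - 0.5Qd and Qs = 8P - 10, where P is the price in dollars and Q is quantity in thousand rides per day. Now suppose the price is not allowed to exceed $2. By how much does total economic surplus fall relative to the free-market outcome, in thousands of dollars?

180

Rearranging demand gives Qd = 40 - 2P. Equilibrium: 40 - 2P = 8P - 10, so 50 = 10P and P* = 5, Q* = 30.
The ceiling of 2 is below the equilibrium price 5, so it binds.
At P = 2: Qd = 40 - 2·2 = 36 and Qs = 8·2 - 10 = 6.
Quantity traded falls to 6. At Q = 6 the demand price is (40 - 6)/2 = 17 and the supply price is (10 + 6)/8 = 2.
Deadweight loss = ½ · (17 - 2) · (30 - 6) = ½ · 15 · 24 = 180.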